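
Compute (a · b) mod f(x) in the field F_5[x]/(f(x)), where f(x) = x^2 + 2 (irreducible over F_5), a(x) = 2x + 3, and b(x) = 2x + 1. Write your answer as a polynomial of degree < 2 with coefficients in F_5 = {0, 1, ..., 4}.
a · b ≡ 3x (mod f(x))

Multiply in F_5[x]: a(x)·b(x) = (2x + 3)·(2x + 1) = 4x^2 + 3x + 3. This has degree ≥ 2, so divide by f(x) over F_5: 4x^2 + 3x + 3 = (4)·(x^2 + 2) + (3x). Hence a·b ≡ 3x (mod f). (F_5[x]/(f) is a field with 5^2 = 25 elements since f is irreducible of degree 2.)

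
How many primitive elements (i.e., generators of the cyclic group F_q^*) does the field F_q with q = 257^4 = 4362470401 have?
There are φ(4362470400) = 1135411200 primitive elements

F_q^* is cyclic of order q - 1 = 4362470400. A cyclic group of order m has exactly φ(m) generators. Here m = 4362470400 = 2^10 · 3 · 5^2 · 43 · 1321, so the number of primitive elements is φ(4362470400) = 1135411200.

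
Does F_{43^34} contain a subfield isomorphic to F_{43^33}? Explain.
No: F_{43^33} is not a subfield of F_{43^34}

F_{p^m} embeds in F_{p^n} iff m | n. Here 33 ∤ 34 (since 34 = 1·33 + 1 with remainder 1 ≠ 0), so F_{43^33} is not a subfield of F_{43^34}. Equivalently: if it were, the tower law would give 33 = [F_{43^33}:F_43] dividing [F_{43^34}:F_43] = 34, contradiction.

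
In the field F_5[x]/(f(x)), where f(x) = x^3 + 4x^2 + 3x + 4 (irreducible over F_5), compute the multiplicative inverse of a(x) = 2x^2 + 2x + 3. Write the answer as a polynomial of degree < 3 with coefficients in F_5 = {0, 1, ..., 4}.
a(x)^(-1) ≡ 3x^2 + x + 4 (mod f(x))

Since f is irreducible over F_5, F_5[x]/(f) is a field and a(x) ≠ 0 has an inverse. Apply the extended Euclidean algorithm to f(x) and a(x) in F_5[x]: f(x) = (3x + 4)·a(x) + (x + 2);  a(x) = (2x + 3)·(x + 2) + (2). The last nonzero remainder is the constant 2 = gcd(f, a) in F_5. Back-substituting through the division chain expresses 2 = s(x)·a(x) + t(x)·f(x) with s(x) ≡ x^2 + 2x + 3 (mod f), so (x^2 + 2x + 3)·a(x) ≡ 2 (mod f). Multiplying by 2^(-1) ≡ 3 in F_5 gives a(x)^(-1) ≡ 3·(x^2 + 2x + 3) ≡ 3x^2 + x + 4 (mod f). Check: (2x^2 + 2x + 3)·(3x^2 + x + 4) = x^4 + 3x^3 + 4x^2 + x + 2 ≡ 1 (mod x^3 + 4x^2 + 3x + 4).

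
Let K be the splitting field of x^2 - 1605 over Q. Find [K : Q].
[K : Q] = 2

f(x) = x^2 - 1605 factors as (x - √1605)(x + √1605). The splitting field is K = Q(√1605). Since 1605 is squarefree and > 1, it is not a perfect square, so x^2 - 1605 is irreducible over Q and [Q(√1605) : Q] = 2. Hence [K : Q] = 2.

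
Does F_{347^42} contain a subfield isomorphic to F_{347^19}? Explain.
No: F_{347^19} is not a subfield of F_{347^42}

F_{p^m} embeds in F_{p^n} iff m | n. Here 19 ∤ 42 (since 42 = 2·19 + 4 with remainder 4 ≠ 0), so F_{347^19} is not a subfield of F_{347^42}. Equivalently: if it were, the tower law would give 19 = [F_{347^19}:F_347] dividing [F_{347^42}:F_347] = 42, contradiction.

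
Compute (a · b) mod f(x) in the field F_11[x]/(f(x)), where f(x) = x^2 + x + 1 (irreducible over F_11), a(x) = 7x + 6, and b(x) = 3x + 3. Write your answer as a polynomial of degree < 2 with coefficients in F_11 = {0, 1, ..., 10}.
a · b ≡ 7x + 8 (mod f(x))

Multiply in F_11[x]: a(x)·b(x) = (7x + 6)·(3x + 3) = 10x^2 + 6x + 7. This has degree ≥ 2, so divide by f(x) over F_11: 10x^2 + 6x + 7 = (10)·(x^2 + x + 1) + (7x + 8). Hence a·b ≡ 7x + 8 (mod f). (F_11[x]/(f) is a field with 11^2 = 121 elements since f is irreducible of degree 2.)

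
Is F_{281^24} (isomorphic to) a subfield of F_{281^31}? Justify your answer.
No: F_{281^24} is not a subfield of F_{281^31}

F_{p^m} embeds in F_{p^n} iff m | n. Here 24 ∤ 31 (since 31 = 1·24 + 7 with remainder 7 ≠ 0), so F_{281^24} is not a subfield of F_{281^31}. Equivalently: if it were, the tower law would give 24 = [F_{281^24}:F_281] dividing [F_{281^31}:F_281] = 31, contradiction.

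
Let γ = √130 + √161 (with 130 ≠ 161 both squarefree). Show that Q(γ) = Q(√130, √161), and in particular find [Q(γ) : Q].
[Q(γ) : Q] = 4 (equivalently, Q(γ) = Q(√130, √161))

Obviously Q(γ) ⊆ Q(√130, √161), and [Q(√130, √161):Q] = 4 (since 130, 161 are distinct squarefree integers > 1 with 20930 not a perfect square). To show equality we compute the minimal polynomial of γ. From γ = √130 + √161: γ^2 = 130 + 2√(20930) + 161 = 291 + 2√(20930), so γ^2 - 291 = 2√(20930); squaring, (γ^2 - 291)^2 = 4·20930, i.e. γ^4 - 582γ^2 + 84681 - 83720 = 0, i.e. γ^4 - 582γ^2 + 961 = 0. So γ is a root of x^4 - 582x^2 + 961. This polynomial is irreducible over Q: it has no rational root (each ±√130 ± √161 is irrational), and any factorization into two quadratics over Q would force √(20930) ∈ Q (pairing opposite roots) or √130, √161 ∈ Q (other pairings), all impossible. Hence [Q(γ):Q] = 4 = [Q(√130, √161):Q], so Q(γ) = Q(√130, √161).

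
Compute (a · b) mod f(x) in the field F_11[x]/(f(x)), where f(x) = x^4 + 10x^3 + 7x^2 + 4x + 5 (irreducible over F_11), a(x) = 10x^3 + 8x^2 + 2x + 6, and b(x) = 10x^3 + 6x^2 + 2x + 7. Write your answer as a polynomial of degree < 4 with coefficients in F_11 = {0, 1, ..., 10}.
a · b ≡ 5x^3 + 8x^2 + 6x + 10 (mod f(x))

Multiply in F_11[x]: a(x)·b(x) = (10x^3 + 8x^2 + 2x + 6)·(10x^3 + 6x^2 + 2x + 7) = x^6 + 8x^5 + 4x^3 + 8x^2 + 4x + 9. This has degree ≥ 4, so divide by f(x) over F_11: x^6 + 8x^5 + 4x^3 + 8x^2 + 4x + 9 = (x^2 + 9x + 2)·(x^4 + 10x^3 + 7x^2 + 4x + 5) + (5x^3 + 8x^2 + 6x + 10). Hence a·b ≡ 5x^3 + 8x^2 + 6x + 10 (mod f). (F_11[x]/(f) is a field with 11^4 = 14641 elements since f is irreducible of degree 4.)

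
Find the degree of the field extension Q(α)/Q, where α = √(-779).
[Q(α):Q] = 2

[Q(α):Q] equals the degree of the minimal polynomial of α. Here α^2 = -779 and x^2 + 779 is irreducible (d = -779 is squarefree, ≠ 1, hence not a square), so deg(m_α) = 2. Thus [Q(α):Q] = 2.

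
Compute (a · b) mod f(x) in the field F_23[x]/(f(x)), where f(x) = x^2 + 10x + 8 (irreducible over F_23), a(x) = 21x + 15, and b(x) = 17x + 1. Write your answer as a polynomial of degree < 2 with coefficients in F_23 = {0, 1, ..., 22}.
a · b ≡ 18x + 11 (mod f(x))

Multiply in F_23[x]: a(x)·b(x) = (21x + 15)·(17x + 1) = 12x^2 + 15. This has degree ≥ 2, so divide by f(x) over F_23: 12x^2 + 15 = (12)·(x^2 + 10x + 8) + (18x + 11). Hence a·b ≡ 18x + 11 (mod f). (F_23[x]/(f) is a field with 23^2 = 529 elements since f is irreducible of degree 2.)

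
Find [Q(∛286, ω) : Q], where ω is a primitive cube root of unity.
[Q(∛286, ω) : Q] = 6

[Q(∛286):Q] = 3 (min poly x^3 - 286, irreducible since 286 is not a perfect cube). [Q(ω):Q] = 2 (min poly x^2 + x + 1). Since Q(∛286) ⊂ R and ω ∉ R, we have ω ∉ Q(∛286), so x^2 + x + 1 remains irreducible over Q(∛286) and [Q(∛286, ω) : Q(∛286)] = 2. By the tower law, [Q(∛286, ω) : Q] = 3 · 2 = 6. (In fact Q(∛286, ω) is the splitting field of x^3 - 286 over Q.)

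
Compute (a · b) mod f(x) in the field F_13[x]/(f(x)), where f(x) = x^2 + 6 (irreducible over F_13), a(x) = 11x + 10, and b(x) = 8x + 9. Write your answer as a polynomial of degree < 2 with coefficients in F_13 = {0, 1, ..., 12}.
a · b ≡ 10x + 4 (mod f(x))

Multiply in F_13[x]: a(x)·b(x) = (11x + 10)·(8x + 9) = 10x^2 + 10x + 12. This has degree ≥ 2, so divide by f(x) over F_13: 10x^2 + 10x + 12 = (10)·(x^2 + 6) + (10x + 4). Hence a·b ≡ 10x + 4 (mod f). (F_13[x]/(f) is a field with 13^2 = 169 elements since f is irreducible of degree 2.)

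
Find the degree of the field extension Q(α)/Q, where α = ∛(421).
[Q(α):Q] = 3

The minimal polynomial of α is x^3 - 421, irreducible over Q since 421 is not a perfect cube (so x^3 - 421 has no rational root). Hence [Q(α):Q] = deg(m_α) = 3.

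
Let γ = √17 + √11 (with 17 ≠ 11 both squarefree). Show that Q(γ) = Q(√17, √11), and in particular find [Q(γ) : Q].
[Q(γ) : Q] = 4 (equivalently, Q(γ) = Q(√17, √11))

Obviously Q(γ) ⊆ Q(√17, √11), and [Q(√17, √11):Q] = 4 (since 17, 11 are distinct squarefree integers > 1 with 187 not a perfect square). To show equality we compute the minimal polynomial of γ. From γ = √17 + √11: γ^2 = 17 + 2√(187) + 11 = 28 + 2√(187), so γ^2 - 28 = 2√(187); squaring, (γ^2 - 28)^2 = 4·187, i.e. γ^4 - 56γ^2 + 784 - 748 = 0, i.e. γ^4 - 56γ^2 + 36 = 0. So γ is a root of x^4 - 56x^2 + 36. This polynomial is irreducible over Q: it has no rational root (each ±√17 ± √11 is irrational), and any factorization into two quadratics over Q would force √(187) ∈ Q (pairing opposite roots) or √17, √11 ∈ Q (other pairings), all impossible. Hence [Q(γ):Q] = 4 = [Q(√17, √11):Q], so Q(γ) = Q(√17, √11).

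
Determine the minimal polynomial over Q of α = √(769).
m_α(x) = x^2 - 769

α satisfies α^2 - 769 = 0, so x^2 - 769 annihilates α. Since d = 769 is squarefree and ≠ 1, it is not a perfect square in Q, so x^2 - 769 has no rational root and is therefore irreducible over Q (a degree-2 polynomial over a field is irreducible iff it has no root). Hence m_α(x) = x^2 - 769.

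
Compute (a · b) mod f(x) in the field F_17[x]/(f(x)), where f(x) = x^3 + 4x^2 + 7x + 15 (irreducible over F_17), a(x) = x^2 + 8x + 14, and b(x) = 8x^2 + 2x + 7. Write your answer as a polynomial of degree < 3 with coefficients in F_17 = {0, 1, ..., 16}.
a · b ≡ 11x^2 + 15x + 13 (mod f(x))

Multiply in F_17[x]: a(x)·b(x) = (x^2 + 8x + 14)·(8x^2 + 2x + 7) = 8x^4 + 15x^3 + 16x^2 + 16x + 13. This has degree ≥ 3, so divide by f(x) over F_17: 8x^4 + 15x^3 + 16x^2 + 16x + 13 = (8x)·(x^3 + 4x^2 + 7x + 15) + (11x^2 + 15x + 13). Hence a·b ≡ 11x^2 + 15x + 13 (mod f). (F_17[x]/(f) is a field with 17^3 = 4913 elements since f is irreducible of degree 3.)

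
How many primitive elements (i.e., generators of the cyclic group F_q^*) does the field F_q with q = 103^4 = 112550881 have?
There are φ(112550880) = 26050560 primitive elements

F_q^* is cyclic of order q - 1 = 112550880. A cyclic group of order m has exactly φ(m) generators. Here m = 112550880 = 2^5 · 3 · 5 · 13 · 17 · 1061, so the number of primitive elements is φ(112550880) = 26050560.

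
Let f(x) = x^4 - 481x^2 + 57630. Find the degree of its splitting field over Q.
[K : Q] = 4

Solving the quadratic in x^2: x^2 = (481 ± √(481^2 - 4·57630))/2 = (481 ± √841)/2 = (481 ± 29)/2, giving x^2 = 255 or x^2 = 226. So f(x) = (x^2 - 255)(x^2 - 226) and the roots of f are ±√255, ±√226. Hence the splitting field is K = Q(√255, √226). Since 255 and 226 are distinct squarefree integers > 1, their product 57630 is not a perfect square, so √226 ∉ Q(√255). By the tower law [K:Q] = [Q(√255,√226):Q(√255)] · [Q(√255):Q] = 2 · 2 = 4.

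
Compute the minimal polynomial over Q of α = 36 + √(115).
m_α(x) = x^2 - 72x + 1181

From α - 36 = √(115), squaring gives (α - 36)^2 = 115, i.e. α^2 - 72α + 1296 = 115, so α^2 - 72α + 1181 = 0. The discriminant of x^2 - 72x + 1181 is (-72)^2 - 4·(1181) = 5184 - 4724 = 460, and 4·(115) is not a perfect square in Q since 115 is squarefree and ≠ 1. Hence x^2 - 72x + 1181 is irreducible over Q and is the minimal polynomial of α.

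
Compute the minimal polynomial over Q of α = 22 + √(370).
m_α(x) = x^2 - 44x + 114

From α - 22 = √(370), squaring gives (α - 22)^2 = 370, i.e. α^2 - 44α + 484 = 370, so α^2 - 44α + 114 = 0. The discriminant of x^2 - 44x + 114 is (-44)^2 - 4·(114) = 1936 - 456 = 1480, and 4·(370) is not a perfect square in Q since 370 is squarefree and ≠ 1. Hence x^2 - 44x + 114 is irreducible over Q and is the minimal polynomial of α.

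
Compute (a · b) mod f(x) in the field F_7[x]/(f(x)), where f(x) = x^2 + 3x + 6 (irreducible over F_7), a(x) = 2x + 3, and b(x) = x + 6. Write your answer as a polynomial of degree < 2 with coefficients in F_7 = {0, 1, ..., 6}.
a · b ≡ 2x + 6 (mod f(x))

Multiply in F_7[x]: a(x)·b(x) = (2x + 3)·(x + 6) = 2x^2 + x + 4. This has degree ≥ 2, so divide by f(x) over F_7: 2x^2 + x + 4 = (2)·(x^2 + 3x + 6) + (2x + 6). Hence a·b ≡ 2x + 6 (mod f). (F_7[x]/(f) is a field with 7^2 = 49 elements since f is irreducible of degree 2.)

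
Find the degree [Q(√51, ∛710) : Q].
[Q(√51, ∛710) : Q] = 6

Let L = Q(√51, ∛710). Since Q(√51) ⊂ L and [Q(√51):Q] = 2, the tower law gives 2 | [L:Q]. Likewise Q(∛710) ⊂ L with [Q(∛710):Q] = 3 (because 710 is not a perfect cube), so 3 | [L:Q]. As gcd(2,3) = 1, [L:Q] is divisible by 6. Conversely L is generated over Q by √51 and ∛710, so [L:Q] ≤ 2·3 = 6. Therefore [Q(√51, ∛710) : Q] = 6.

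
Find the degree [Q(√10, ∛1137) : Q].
[Q(√10, ∛1137) : Q] = 6

Let L = Q(√10, ∛1137). Since Q(√10) ⊂ L and [Q(√10):Q] = 2, the tower law gives 2 | [L:Q]. Likewise Q(∛1137) ⊂ L with [Q(∛1137):Q] = 3 (because 1137 is not a perfect cube), so 3 | [L:Q]. As gcd(2,3) = 1, [L:Q] is divisible by 6. Conversely L is generated over Q by √10 and ∛1137, so [L:Q] ≤ 2·3 = 6. Therefore [Q(√10, ∛1137) : Q] = 6.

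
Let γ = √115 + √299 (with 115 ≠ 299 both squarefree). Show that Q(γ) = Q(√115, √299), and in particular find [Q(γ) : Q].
[Q(γ) : Q] = 4 (equivalently, Q(γ) = Q(√115, √299))

Obviously Q(γ) ⊆ Q(√115, √299), and [Q(√115, √299):Q] = 4 (since 115, 299 are distinct squarefree integers > 1 with 34385 not a perfect square). To show equality we compute the minimal polynomial of γ. From γ = √115 + √299: γ^2 = 115 + 2√(34385) + 299 = 414 + 2√(34385), so γ^2 - 414 = 2√(34385); squaring, (γ^2 - 414)^2 = 4·34385, i.e. γ^4 - 828γ^2 + 171396 - 137540 = 0, i.e. γ^4 - 828γ^2 + 33856 = 0. So γ is a root of x^4 - 828x^2 + 33856. This polynomial is irreducible over Q: it has no rational root (each ±√115 ± √299 is irrational), and any factorization into two quadratics over Q would force √(34385) ∈ Q (pairing opposite roots) or √115, √299 ∈ Q (other pairings), all impossible. Hence [Q(γ):Q] = 4 = [Q(√115, √299):Q], so Q(γ) = Q(√115, √299).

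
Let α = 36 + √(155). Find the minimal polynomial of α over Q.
m_α(x) = x^2 - 72x + 1141

From α - 36 = √(155), squaring gives (α - 36)^2 = 155, i.e. α^2 - 72α + 1296 = 155, so α^2 - 72α + 1141 = 0. The discriminant of x^2 - 72x + 1141 is (-72)^2 - 4·(1141) = 5184 - 4564 = 620, and 4·(155) is not a perfect square in Q since 155 is squarefree and ≠ 1. Hence x^2 - 72x + 1141 is irreducible over Q and is the minimal polynomial of α.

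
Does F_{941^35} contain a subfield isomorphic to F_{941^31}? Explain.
No: F_{941^31} is not a subfield of F_{941^35}

F_{p^m} embeds in F_{p^n} iff m | n. Here 31 ∤ 35 (since 35 = 1·31 + 4 with remainder 4 ≠ 0), so F_{941^31} is not a subfield of F_{941^35}. Equivalently: if it were, the tower law would give 31 = [F_{941^31}:F_941] dividing [F_{941^35}:F_941] = 35, contradiction.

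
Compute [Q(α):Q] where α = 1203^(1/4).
[Q(α):Q] = 4

α is a root of x^4 - 1203. By Eisenstein's criterion at the prime p = 3 (which divides the constant term 1203 but p^2 = 9 does not, since 1203 is squarefree), x^4 - 1203 is irreducible over Q. Hence [Q(α):Q] = 4.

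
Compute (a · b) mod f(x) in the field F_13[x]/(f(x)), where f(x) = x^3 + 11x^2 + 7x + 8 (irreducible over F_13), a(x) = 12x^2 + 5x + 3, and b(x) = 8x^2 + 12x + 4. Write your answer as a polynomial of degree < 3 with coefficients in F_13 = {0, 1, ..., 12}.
a · b ≡ 4x^2 + 10x + 7 (mod f(x))

Multiply in F_13[x]: a(x)·b(x) = (12x^2 + 5x + 3)·(8x^2 + 12x + 4) = 5x^4 + 2x^3 + 2x^2 + 4x + 12. This has degree ≥ 3, so divide by f(x) over F_13: 5x^4 + 2x^3 + 2x^2 + 4x + 12 = (5x + 12)·(x^3 + 11x^2 + 7x + 8) + (4x^2 + 10x + 7). Hence a·b ≡ 4x^2 + 10x + 7 (mod f). (F_13[x]/(f) is a field with 13^3 = 2197 elements since f is irreducible of degree 3.)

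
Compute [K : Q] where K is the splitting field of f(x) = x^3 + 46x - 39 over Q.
[K : Q] = 6

By the rational root test, any rational root of the monic integer polynomial f(x) = x^3 + 46x - 39 must be an integer dividing the constant term -39, i.e. one of ±{1, 3, 13, 39}. Evaluating: f(1) = 8, f(-1) = -86, f(3) = 126, f(-3) = -204, f(13) = 2756, f(-13) = -2834, f(39) = 61074, f(-39) = -61152; none is 0, so f has no rational root and is therefore irreducible over Q (a cubic with no linear factor over a field is irreducible). For an irreducible cubic, the Galois group is A_3 or S_3 according as the discriminant disc(f) = -4a^3 - 27b^2 = -4·(46)^3 - 27·(-39)^2 = -430411 is or is not a square in Q. Here disc(f) = -430411 is not a perfect square in Q, so the Galois group of f over Q is not contained in A_3 and must be all of S_3. The splitting field has degree |S_3| = 6 over Q, so [K : Q] = 6.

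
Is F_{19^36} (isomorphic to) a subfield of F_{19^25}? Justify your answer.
No: F_{19^36} is not a subfield of F_{19^25}

F_{p^m} embeds in F_{p^n} iff m | n. Here 36 ∤ 25 (since 25 = 0·36 + 25 with remainder 25 ≠ 0), so F_{19^36} is not a subfield of F_{19^25}. Equivalently: if it were, the tower law would give 36 = [F_{19^36}:F_19] dividing [F_{19^25}:F_19] = 25, contradiction.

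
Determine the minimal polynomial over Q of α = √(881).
m_α(x) = x^2 - 881

α satisfies α^2 - 881 = 0, so x^2 - 881 annihilates α. Since d = 881 is squarefree and ≠ 1, it is not a perfect square in Q, so x^2 - 881 has no rational root and is therefore irreducible over Q (a degree-2 polynomial over a field is irreducible iff it has no root). Hence m_α(x) = x^2 - 881.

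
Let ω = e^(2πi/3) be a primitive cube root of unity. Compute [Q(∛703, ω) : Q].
[Q(∛703, ω) : Q] = 6

[Q(∛703):Q] = 3 (min poly x^3 - 703, irreducible since 703 is not a perfect cube). [Q(ω):Q] = 2 (min poly x^2 + x + 1). Since Q(∛703) ⊂ R and ω ∉ R, we have ω ∉ Q(∛703), so x^2 + x + 1 remains irreducible over Q(∛703) and [Q(∛703, ω) : Q(∛703)] = 2. By the tower law, [Q(∛703, ω) : Q] = 3 · 2 = 6. (In fact Q(∛703, ω) is the splitting field of x^3 - 703 over Q.)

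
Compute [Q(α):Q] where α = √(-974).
[Q(α):Q] = 2

[Q(α):Q] equals the degree of the minimal polynomial of α. Here α^2 = -974 and x^2 + 974 is irreducible (d = -974 is squarefree, ≠ 1, hence not a square), so deg(m_α) = 2. Thus [Q(α):Q] = 2.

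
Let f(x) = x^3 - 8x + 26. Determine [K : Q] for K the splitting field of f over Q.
[K : Q] = 6

By the rational root test, any rational root of the monic integer polynomial f(x) = x^3 - 8x + 26 must be an integer dividing the constant term 26, i.e. one of ±{1, 2, 13, 26}. Evaluating: f(1) = 19, f(-1) = 33, f(2) = 18, f(-2) = 34, f(13) = 2119, f(-13) = -2067, f(26) = 17394, f(-26) = -17342; none is 0, so f has no rational root and is therefore irreducible over Q (a cubic with no linear factor over a field is irreducible). For an irreducible cubic, the Galois group is A_3 or S_3 according as the discriminant disc(f) = -4a^3 - 27b^2 = -4·(-8)^3 - 27·(26)^2 = -16204 is or is not a square in Q. Here disc(f) = -16204 is not a perfect square in Q, so the Galois group of f over Q is not contained in A_3 and must be all of S_3. The splitting field has degree |S_3| = 6 over Q, so [K : Q] = 6.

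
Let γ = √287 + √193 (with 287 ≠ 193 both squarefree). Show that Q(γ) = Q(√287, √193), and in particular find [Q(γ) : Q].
[Q(γ) : Q] = 4 (equivalently, Q(γ) = Q(√287, √193))

Obviously Q(γ) ⊆ Q(√287, √193), and [Q(√287, √193):Q] = 4 (since 287, 193 are distinct squarefree integers > 1 with 55391 not a perfect square). To show equality we compute the minimal polynomial of γ. From γ = √287 + √193: γ^2 = 287 + 2√(55391) + 193 = 480 + 2√(55391), so γ^2 - 480 = 2√(55391); squaring, (γ^2 - 480)^2 = 4·55391, i.e. γ^4 - 960γ^2 + 230400 - 221564 = 0, i.e. γ^4 - 960γ^2 + 8836 = 0. So γ is a root of x^4 - 960x^2 + 8836. This polynomial is irreducible over Q: it has no rational root (each ±√287 ± √193 is irrational), and any factorization into two quadratics over Q would force √(55391) ∈ Q (pairing opposite roots) or √287, √193 ∈ Q (other pairings), all impossible. Hence [Q(γ):Q] = 4 = [Q(√287, √193):Q], so Q(γ) = Q(√287, √193).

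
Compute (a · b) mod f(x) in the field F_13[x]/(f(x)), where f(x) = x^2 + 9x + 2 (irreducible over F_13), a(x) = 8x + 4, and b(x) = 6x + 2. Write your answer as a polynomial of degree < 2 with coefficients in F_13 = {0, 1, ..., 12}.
a · b ≡ 11x + 3 (mod f(x))

Multiply in F_13[x]: a(x)·b(x) = (8x + 4)·(6x + 2) = 9x^2 + x + 8. This has degree ≥ 2, so divide by f(x) over F_13: 9x^2 + x + 8 = (9)·(x^2 + 9x + 2) + (11x + 3). Hence a·b ≡ 11x + 3 (mod f). (F_13[x]/(f) is a field with 13^2 = 169 elements since f is irreducible of degree 2.)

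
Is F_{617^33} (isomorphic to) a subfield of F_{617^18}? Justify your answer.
No: F_{617^33} is not a subfield of F_{617^18}

F_{p^m} embeds in F_{p^n} iff m | n. Here 33 ∤ 18 (since 18 = 0·33 + 18 with remainder 18 ≠ 0), so F_{617^33} is not a subfield of F_{617^18}. Equivalently: if it were, the tower law would give 33 = [F_{617^33}:F_617] dividing [F_{617^18}:F_617] = 18, contradiction.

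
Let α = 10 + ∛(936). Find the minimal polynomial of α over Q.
m_α(x) = x^3 - 30x^2 + 300x - 1936

Set β = α - 10 = ∛(936), so β^3 = 936. Then (α - 10)^3 - 936 = 0, i.e. α is a root of g(x) = (x - 10)^3 - 936 = x^3 - 30x^2 + 300x - 1936. Since g(x) = h(x - 10) where h(x) = x^3 - 936, and h is irreducible over Q (because 936 is not a perfect cube, so h has no rational root, and a monic cubic with no rational root is irreducible), g is also irreducible (irreducibility is preserved under the substitution x → x - 10). Hence m_α(x) = x^3 - 30x^2 + 300x - 1936.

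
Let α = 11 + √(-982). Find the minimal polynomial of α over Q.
m_α(x) = x^2 - 22x + 1103

From α - 11 = √(-982), squaring gives (α - 11)^2 = -982, i.e. α^2 - 22α + 121 = -982, so α^2 - 22α + 1103 = 0. The discriminant of x^2 - 22x + 1103 is (-22)^2 - 4·(1103) = 484 - 4412 = -3928, and 4·(-982) is not a perfect square in Q since -982 is squarefree and ≠ 1. Hence x^2 - 22x + 1103 is irreducible over Q and is the minimal polynomial of α.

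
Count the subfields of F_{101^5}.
F_{101^5} has 2 subfields

The subfields of F_{p^n} are exactly the fields F_{p^d} for d | n (each is the fixed field of the unique index-d subgroup of Gal(F_{p^n}/F_p) ≅ Z/nZ). The divisors of n = 5 are {1, 5}, giving 2 subfields: F_{101^1}, F_{101^5}.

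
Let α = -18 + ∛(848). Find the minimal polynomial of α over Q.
m_α(x) = x^3 + 54x^2 + 972x + 4984

Set β = α + 18 = ∛(848), so β^3 = 848. Then (α + 18)^3 - 848 = 0, i.e. α is a root of g(x) = (x + 18)^3 - 848 = x^3 + 54x^2 + 972x + 4984. Since g(x) = h(x + 18) where h(x) = x^3 - 848, and h is irreducible over Q (because 848 is not a perfect cube, so h has no rational root, and a monic cubic with no rational root is irreducible), g is also irreducible (irreducibility is preserved under the substitution x → x + 18). Hence m_α(x) = x^3 + 54x^2 + 972x + 4984.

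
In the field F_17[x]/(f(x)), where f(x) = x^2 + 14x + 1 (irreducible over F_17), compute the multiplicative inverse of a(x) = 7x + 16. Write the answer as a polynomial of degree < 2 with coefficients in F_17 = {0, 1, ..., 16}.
a(x)^(-1) ≡ 15x + 13 (mod f(x))

Since f is irreducible over F_17, F_17[x]/(f) is a field and a(x) ≠ 0 has an inverse. Apply the extended Euclidean algorithm to f(x) and a(x) in F_17[x]: f(x) = (5x + 10)·a(x) + (11). The last nonzero remainder is the constant 11 = gcd(f, a) in F_17. Back-substituting through the division chain expresses 11 = s(x)·a(x) + t(x)·f(x) with s(x) ≡ 12x + 7 (mod f), so (12x + 7)·a(x) ≡ 11 (mod f). Multiplying by 11^(-1) ≡ 14 in F_17 gives a(x)^(-1) ≡ 14·(12x + 7) ≡ 15x + 13 (mod f). Check: (7x + 16)·(15x + 13) = 3x^2 + 8x + 4 ≡ 1 (mod x^2 + 14x + 1).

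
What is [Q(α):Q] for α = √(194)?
[Q(α):Q] = 2

[Q(α):Q] equals the degree of the minimal polynomial of α. Here α^2 = 194 and x^2 - 194 is irreducible (d = 194 is squarefree, ≠ 1, hence not a square), so deg(m_α) = 2. Thus [Q(α):Q] = 2.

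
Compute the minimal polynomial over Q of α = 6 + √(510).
m_α(x) = x^2 - 12x - 474

From α - 6 = √(510), squaring gives (α - 6)^2 = 510, i.e. α^2 - 12α + 36 = 510, so α^2 - 12α - 474 = 0. The discriminant of x^2 - 12x - 474 is (-12)^2 - 4·(-474) = 144 + 1896 = 2040, and 4·(510) is not a perfect square in Q since 510 is squarefree and ≠ 1. Hence x^2 - 12x - 474 is irreducible over Q and is the minimal polynomial of α.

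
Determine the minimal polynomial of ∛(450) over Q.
m_α(x) = x^3 - 450

α satisfies α^3 = 450, so x^3 - 450 annihilates α. By the rational root test, a rational root p/q (in lowest terms) of x^3 - 450 would satisfy p^3 = 450 q^3, forcing q = 1 and p^3 = 450; but 450 is not a perfect cube, contradiction. A monic cubic over Q with no rational root is irreducible (any nontrivial factorization would include a linear factor). Hence x^3 - 450 is the minimal polynomial of α, and in particular [Q(α):Q] = 3.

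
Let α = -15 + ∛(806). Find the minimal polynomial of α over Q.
m_α(x) = x^3 + 45x^2 + 675x + 2569

Set β = α + 15 = ∛(806), so β^3 = 806. Then (α + 15)^3 - 806 = 0, i.e. α is a root of g(x) = (x + 15)^3 - 806 = x^3 + 45x^2 + 675x + 2569. Since g(x) = h(x + 15) where h(x) = x^3 - 806, and h is irreducible over Q (because 806 is not a perfect cube, so h has no rational root, and a monic cubic with no rational root is irreducible), g is also irreducible (irreducibility is preserved under the substitution x → x + 15). Hence m_α(x) = x^3 + 45x^2 + 675x + 2569.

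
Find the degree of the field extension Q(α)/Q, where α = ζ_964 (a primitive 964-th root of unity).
[Q(α):Q] = 480

The minimal polynomial of ζ_964 over Q is the 964-th cyclotomic polynomial Φ_964(x), which is irreducible over Q and has degree φ(964) = 480. Hence [Q(α):Q] = φ(964) = 480.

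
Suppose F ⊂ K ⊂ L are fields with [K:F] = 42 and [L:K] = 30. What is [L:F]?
[L:F] = 1260

The tower law says that for any tower of field extensions F ⊂ K ⊂ L with finite degrees, [L:F] = [L:K] · [K:F]. Here this gives [L:F] = 30 · 42 = 1260.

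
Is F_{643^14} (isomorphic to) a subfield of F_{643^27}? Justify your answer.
No: F_{643^14} is not a subfield of F_{643^27}

F_{p^m} embeds in F_{p^n} iff m | n. Here 14 ∤ 27 (since 27 = 1·14 + 13 with remainder 13 ≠ 0), so F_{643^14} is not a subfield of F_{643^27}. Equivalently: if it were, the tower law would give 14 = [F_{643^14}:F_643] dividing [F_{643^27}:F_643] = 27, contradiction.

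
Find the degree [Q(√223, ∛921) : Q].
[Q(√223, ∛921) : Q] = 6

Let L = Q(√223, ∛921). Since Q(√223) ⊂ L and [Q(√223):Q] = 2, the tower law gives 2 | [L:Q]. Likewise Q(∛921) ⊂ L with [Q(∛921):Q] = 3 (because 921 is not a perfect cube), so 3 | [L:Q]. As gcd(2,3) = 1, [L:Q] is divisible by 6. Conversely L is generated over Q by √223 and ∛921, so [L:Q] ≤ 2·3 = 6. Therefore [Q(√223, ∛921) : Q] = 6.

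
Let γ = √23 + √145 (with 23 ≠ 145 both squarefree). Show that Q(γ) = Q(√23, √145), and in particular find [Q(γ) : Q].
[Q(γ) : Q] = 4 (equivalently, Q(γ) = Q(√23, √145))

Obviously Q(γ) ⊆ Q(√23, √145), and [Q(√23, √145):Q] = 4 (since 23, 145 are distinct squarefree integers > 1 with 3335 not a perfect square). To show equality we compute the minimal polynomial of γ. From γ = √23 + √145: γ^2 = 23 + 2√(3335) + 145 = 168 + 2√(3335), so γ^2 - 168 = 2√(3335); squaring, (γ^2 - 168)^2 = 4·3335, i.e. γ^4 - 336γ^2 + 28224 - 13340 = 0, i.e. γ^4 - 336γ^2 + 14884 = 0. So γ is a root of x^4 - 336x^2 + 14884. This polynomial is irreducible over Q: it has no rational root (each ±√23 ± √145 is irrational), and any factorization into two quadratics over Q would force √(3335) ∈ Q (pairing opposite roots) or √23, √145 ∈ Q (other pairings), all impossible. Hence [Q(γ):Q] = 4 = [Q(√23, √145):Q], so Q(γ) = Q(√23, √145).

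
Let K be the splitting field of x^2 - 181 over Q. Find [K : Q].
[K : Q] = 2

f(x) = x^2 - 181 factors as (x - √181)(x + √181). The splitting field is K = Q(√181). Since 181 is squarefree and > 1, it is not a perfect square, so x^2 - 181 is irreducible over Q and [Q(√181) : Q] = 2. Hence [K : Q] = 2.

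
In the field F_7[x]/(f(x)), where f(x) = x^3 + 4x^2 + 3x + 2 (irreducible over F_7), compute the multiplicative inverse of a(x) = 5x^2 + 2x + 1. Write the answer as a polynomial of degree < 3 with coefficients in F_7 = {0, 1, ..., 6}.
a(x)^(-1) ≡ 2x^2 + 2x + 5 (mod f(x))

Since f is irreducible over F_7, F_7[x]/(f) is a field and a(x) ≠ 0 has an inverse. Apply the extended Euclidean algorithm to f(x) and a(x) in F_7[x]: f(x) = (3x + 1)·a(x) + (5x + 1);  a(x) = (x + 3)·(5x + 1) + (5). The last nonzero remainder is the constant 5 = gcd(f, a) in F_7. Back-substituting through the division chain expresses 5 = s(x)·a(x) + t(x)·f(x) with s(x) ≡ 3x^2 + 3x + 4 (mod f), so (3x^2 + 3x + 4)·a(x) ≡ 5 (mod f). Multiplying by 5^(-1) ≡ 3 in F_7 gives a(x)^(-1) ≡ 3·(3x^2 + 3x + 4) ≡ 2x^2 + 2x + 5 (mod f). Check: (5x^2 + 2x + 1)·(2x^2 + 2x + 5) = 3x^4 + 3x^2 + 5x + 5 ≡ 1 (mod x^3 + 4x^2 + 3x + 2).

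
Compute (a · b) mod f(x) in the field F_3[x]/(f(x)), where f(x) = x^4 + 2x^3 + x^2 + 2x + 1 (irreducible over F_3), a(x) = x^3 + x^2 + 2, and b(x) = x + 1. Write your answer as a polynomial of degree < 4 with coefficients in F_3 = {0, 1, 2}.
a · b ≡ 1 (mod f(x))

Multiply in F_3[x]: a(x)·b(x) = (x^3 + x^2 + 2)·(x + 1) = x^4 + 2x^3 + x^2 + 2x + 2. This has degree ≥ 4, so divide by f(x) over F_3: x^4 + 2x^3 + x^2 + 2x + 2 = (1)·(x^4 + 2x^3 + x^2 + 2x + 1) + (1). Hence a·b ≡ 1 (mod f). (F_3[x]/(f) is a field with 3^4 = 81 elements since f is irreducible of degree 4.)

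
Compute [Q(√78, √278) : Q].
[Q(√78, √278) : Q] = 4

[Q(√78):Q] = 2 (min poly x^2 - 78, irreducible since 78 is squarefree > 1). For the top step, suppose √278 ∈ Q(√78), say √278 = c + d√78 with c, d ∈ Q. Squaring: 278 = c^2 + 78d^2 + 2cd√78. Since √78 ∉ Q this forces 2cd = 0. If d = 0 then √278 = c ∈ Q, contradicting 278 squarefree > 1. If c = 0 then 278 = 78d^2, so 78·278 = (78d)^2 is a perfect square in Q — but 78·278 = 21684 is not a perfect square (since 78 and 278 are distinct squarefree integers). Contradiction. Hence √278 ∉ Q(√78), so x^2 - 278 stays irreducible over Q(√78) and [Q(√78, √278) : Q(√78)] = 2. By the tower law, [Q(√78, √278) : Q] = 2 · 2 = 4.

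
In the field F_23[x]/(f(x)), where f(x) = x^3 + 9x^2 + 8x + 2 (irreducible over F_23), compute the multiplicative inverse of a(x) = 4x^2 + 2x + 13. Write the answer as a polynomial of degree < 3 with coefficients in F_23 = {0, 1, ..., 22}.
a(x)^(-1) ≡ 9x^2 + 19x + 16 (mod f(x))

Since f is irreducible over F_23, F_23[x]/(f) is a field and a(x) ≠ 0 has an inverse. Apply the extended Euclidean algorithm to f(x) and a(x) in F_23[x]: f(x) = (6x + 5)·a(x) + (12x + 6);  a(x) = (8x)·(12x + 6) + (13). The last nonzero remainder is the constant 13 = gcd(f, a) in F_23. Back-substituting through the division chain expresses 13 = s(x)·a(x) + t(x)·f(x) with s(x) ≡ 2x^2 + 17x + 1 (mod f), so (2x^2 + 17x + 1)·a(x) ≡ 13 (mod f). Multiplying by 13^(-1) ≡ 16 in F_23 gives a(x)^(-1) ≡ 16·(2x^2 + 17x + 1) ≡ 9x^2 + 19x + 16 (mod f). Check: (4x^2 + 2x + 13)·(9x^2 + 19x + 16) = 13x^4 + 2x^3 + 12x^2 + 3x + 1 ≡ 1 (mod x^3 + 9x^2 + 8x + 2).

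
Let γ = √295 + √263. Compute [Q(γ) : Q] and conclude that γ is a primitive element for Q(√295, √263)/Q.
[Q(γ) : Q] = 4 (equivalently, Q(γ) = Q(√295, √263))

Obviously Q(γ) ⊆ Q(√295, √263), and [Q(√295, √263):Q] = 4 (since 295, 263 are distinct squarefree integers > 1 with 77585 not a perfect square). To show equality we compute the minimal polynomial of γ. From γ = √295 + √263: γ^2 = 295 + 2√(77585) + 263 = 558 + 2√(77585), so γ^2 - 558 = 2√(77585); squaring, (γ^2 - 558)^2 = 4·77585, i.e. γ^4 - 1116γ^2 + 311364 - 310340 = 0, i.e. γ^4 - 1116γ^2 + 1024 = 0. So γ is a root of x^4 - 1116x^2 + 1024. This polynomial is irreducible over Q: it has no rational root (each ±√295 ± √263 is irrational), and any factorization into two quadratics over Q would force √(77585) ∈ Q (pairing opposite roots) or √295, √263 ∈ Q (other pairings), all impossible. Hence [Q(γ):Q] = 4 = [Q(√295, √263):Q], so Q(γ) = Q(√295, √263).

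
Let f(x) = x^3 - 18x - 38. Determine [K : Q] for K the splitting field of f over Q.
[K : Q] = 6

By the rational root test, any rational root of the monic integer polynomial f(x) = x^3 - 18x - 38 must be an integer dividing the constant term -38, i.e. one of ±{1, 2, 19, 38}. Evaluating: f(1) = -55, f(-1) = -21, f(2) = -66, f(-2) = -10, f(19) = 6479, f(-19) = -6555, f(38) = 54150, f(-38) = -54226; none is 0, so f has no rational root and is therefore irreducible over Q (a cubic with no linear factor over a field is irreducible). For an irreducible cubic, the Galois group is A_3 or S_3 according as the discriminant disc(f) = -4a^3 - 27b^2 = -4·(-18)^3 - 27·(-38)^2 = -15660 is or is not a square in Q. Here disc(f) = -15660 is not a perfect square in Q, so the Galois group of f over Q is not contained in A_3 and must be all of S_3. The splitting field has degree |S_3| = 6 over Q, so [K : Q] = 6.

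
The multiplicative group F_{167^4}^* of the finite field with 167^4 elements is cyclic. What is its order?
|F_{167^4}^*| = 777796320

F_{167^4} has 167^4 = 777796321 elements; its multiplicative group consists of all nonzero elements, so |F_{167^4}^*| = 777796321 - 1 = 777796320. (It is cyclic since any finite subgroup of the multiplicative group of a field is cyclic.)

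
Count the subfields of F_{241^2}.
F_{241^2} has 2 subfields

The subfields of F_{p^n} are exactly the fields F_{p^d} for d | n (each is the fixed field of the unique index-d subgroup of Gal(F_{p^n}/F_p) ≅ Z/nZ). The divisors of n = 2 are {1, 2}, giving 2 subfields: F_{241^1}, F_{241^2}.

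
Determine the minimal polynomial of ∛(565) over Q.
m_α(x) = x^3 - 565

α satisfies α^3 = 565, so x^3 - 565 annihilates α. By the rational root test, a rational root p/q (in lowest terms) of x^3 - 565 would satisfy p^3 = 565 q^3, forcing q = 1 and p^3 = 565; but 565 is not a perfect cube, contradiction. A monic cubic over Q with no rational root is irreducible (any nontrivial factorization would include a linear factor). Hence x^3 - 565 is the minimal polynomial of α, and in particular [Q(α):Q] = 3.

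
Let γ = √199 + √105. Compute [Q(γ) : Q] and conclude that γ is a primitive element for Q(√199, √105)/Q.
[Q(γ) : Q] = 4 (equivalently, Q(γ) = Q(√199, √105))

Obviously Q(γ) ⊆ Q(√199, √105), and [Q(√199, √105):Q] = 4 (since 199, 105 are distinct squarefree integers > 1 with 20895 not a perfect square). To show equality we compute the minimal polynomial of γ. From γ = √199 + √105: γ^2 = 199 + 2√(20895) + 105 = 304 + 2√(20895), so γ^2 - 304 = 2√(20895); squaring, (γ^2 - 304)^2 = 4·20895, i.e. γ^4 - 608γ^2 + 92416 - 83580 = 0, i.e. γ^4 - 608γ^2 + 8836 = 0. So γ is a root of x^4 - 608x^2 + 8836. This polynomial is irreducible over Q: it has no rational root (each ±√199 ± √105 is irrational), and any factorization into two quadratics over Q would force √(20895) ∈ Q (pairing opposite roots) or √199, √105 ∈ Q (other pairings), all impossible. Hence [Q(γ):Q] = 4 = [Q(√199, √105):Q], so Q(γ) = Q(√199, √105).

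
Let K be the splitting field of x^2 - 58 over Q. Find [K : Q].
[K : Q] = 2

f(x) = x^2 - 58 factors as (x - √58)(x + √58). The splitting field is K = Q(√58). Since 58 is squarefree and > 1, it is not a perfect square, so x^2 - 58 is irreducible over Q and [Q(√58) : Q] = 2. Hence [K : Q] = 2.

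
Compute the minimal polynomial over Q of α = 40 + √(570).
m_α(x) = x^2 - 80x + 1030

From α - 40 = √(570), squaring gives (α - 40)^2 = 570, i.e. α^2 - 80α + 1600 = 570, so α^2 - 80α + 1030 = 0. The discriminant of x^2 - 80x + 1030 is (-80)^2 - 4·(1030) = 6400 - 4120 = 2280, and 4·(570) is not a perfect square in Q since 570 is squarefree and ≠ 1. Hence x^2 - 80x + 1030 is irreducible over Q and is the minimal polynomial of α.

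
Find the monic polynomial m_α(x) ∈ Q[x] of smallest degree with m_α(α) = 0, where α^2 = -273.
m_α(x) = x^2 + 273

α satisfies α^2 + 273 = 0, so x^2 + 273 annihilates α. Since d = -273 is squarefree and ≠ 1, it is not a perfect square in Q, so x^2 + 273 has no rational root and is therefore irreducible over Q (a degree-2 polynomial over a field is irreducible iff it has no root). Hence m_α(x) = x^2 + 273.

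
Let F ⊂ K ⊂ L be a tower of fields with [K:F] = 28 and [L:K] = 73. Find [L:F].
[L:F] = 2044

The tower law says that for any tower of field extensions F ⊂ K ⊂ L with finite degrees, [L:F] = [L:K] · [K:F]. Here this gives [L:F] = 73 · 28 = 2044.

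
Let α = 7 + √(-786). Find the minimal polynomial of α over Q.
m_α(x) = x^2 - 14x + 835

From α - 7 = √(-786), squaring gives (α - 7)^2 = -786, i.e. α^2 - 14α + 49 = -786, so α^2 - 14α + 835 = 0. The discriminant of x^2 - 14x + 835 is (-14)^2 - 4·(835) = 196 - 3340 = -3144, and 4·(-786) is not a perfect square in Q since -786 is squarefree and ≠ 1. Hence x^2 - 14x + 835 is irreducible over Q and is the minimal polynomial of α.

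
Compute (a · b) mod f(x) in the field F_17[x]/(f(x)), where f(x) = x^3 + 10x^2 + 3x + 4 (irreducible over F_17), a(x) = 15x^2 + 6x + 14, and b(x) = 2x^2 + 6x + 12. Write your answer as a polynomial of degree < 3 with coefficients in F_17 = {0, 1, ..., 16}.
a · b ≡ 9x^2 + x + 8 (mod f(x))

Multiply in F_17[x]: a(x)·b(x) = (15x^2 + 6x + 14)·(2x^2 + 6x + 12) = 13x^4 + 6x^2 + 3x + 15. This has degree ≥ 3, so divide by f(x) over F_17: 13x^4 + 6x^2 + 3x + 15 = (13x + 6)·(x^3 + 10x^2 + 3x + 4) + (9x^2 + x + 8). Hence a·b ≡ 9x^2 + x + 8 (mod f). (F_17[x]/(f) is a field with 17^3 = 4913 elements since f is irreducible of degree 3.)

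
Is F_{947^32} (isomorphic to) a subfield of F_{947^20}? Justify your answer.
No: F_{947^32} is not a subfield of F_{947^20}

F_{p^m} embeds in F_{p^n} iff m | n. Here 32 ∤ 20 (since 20 = 0·32 + 20 with remainder 20 ≠ 0), so F_{947^32} is not a subfield of F_{947^20}. Equivalently: if it were, the tower law would give 32 = [F_{947^32}:F_947] dividing [F_{947^20}:F_947] = 20, contradiction.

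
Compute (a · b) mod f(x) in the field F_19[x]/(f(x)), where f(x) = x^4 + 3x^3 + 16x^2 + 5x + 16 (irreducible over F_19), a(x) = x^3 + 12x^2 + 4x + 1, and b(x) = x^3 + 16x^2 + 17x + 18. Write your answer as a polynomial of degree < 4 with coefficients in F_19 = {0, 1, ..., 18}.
a · b ≡ 10x^3 + 12x^2 + 10x + 4 (mod f(x))

Multiply in F_19[x]: a(x)·b(x) = (x^3 + 12x^2 + 4x + 1)·(x^3 + 16x^2 + 17x + 18) = x^6 + 9x^5 + 4x^4 + 2x^3 + 15x^2 + 13x + 18. This has degree ≥ 4, so divide by f(x) over F_19: x^6 + 9x^5 + 4x^4 + 2x^3 + 15x^2 + 13x + 18 = (x^2 + 6x + 8)·(x^4 + 3x^3 + 16x^2 + 5x + 16) + (10x^3 + 12x^2 + 10x + 4). Hence a·b ≡ 10x^3 + 12x^2 + 10x + 4 (mod f). (F_19[x]/(f) is a field with 19^4 = 130321 elements since f is irreducible of degree 4.)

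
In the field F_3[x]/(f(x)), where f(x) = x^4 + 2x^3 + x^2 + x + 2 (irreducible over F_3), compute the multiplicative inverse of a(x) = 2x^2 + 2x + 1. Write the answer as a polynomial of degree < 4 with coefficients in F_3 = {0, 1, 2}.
a(x)^(-1) ≡ x^3 + 2x^2 + 2x + 2 (mod f(x))

Since f is irreducible over F_3, F_3[x]/(f) is a field and a(x) ≠ 0 has an inverse. Apply the extended Euclidean algorithm to f(x) and a(x) in F_3[x]: f(x) = (2x^2 + 2x + 2)·a(x) + (x);  a(x) = (2x + 2)·(x) + (1). The last nonzero remainder is the constant 1 = gcd(f, a) in F_3. Back-substituting through the division chain expresses 1 = s(x)·a(x) + t(x)·f(x) with s(x) ≡ x^3 + 2x^2 + 2x + 2 (mod f), so a(x)^(-1) ≡ s(x) = x^3 + 2x^2 + 2x + 2 (mod f). Check: (2x^2 + 2x + 1)·(x^3 + 2x^2 + 2x + 2) = 2x^5 + x^2 + 2 ≡ 1 (mod x^4 + 2x^3 + x^2 + x + 2).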